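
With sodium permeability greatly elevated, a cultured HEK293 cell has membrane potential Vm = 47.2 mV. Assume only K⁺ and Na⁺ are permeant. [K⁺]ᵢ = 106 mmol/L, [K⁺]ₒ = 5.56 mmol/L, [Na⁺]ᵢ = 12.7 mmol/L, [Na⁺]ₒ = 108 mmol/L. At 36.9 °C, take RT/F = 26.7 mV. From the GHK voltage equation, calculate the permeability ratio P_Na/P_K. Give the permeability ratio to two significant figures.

Let α = P_Na/P_K. GHK: Vm = 26.7·ln[(Kₒ + α·Naₒ)/(Kᵢ + α·Naᵢ)].
e^(Vm/26.7) = e^(47.2/26.7) = 5.8579
So 5.8579·(Kᵢ + α·Naᵢ) = Kₒ + α·Naₒ → α = (5.8579·106.0 − 5.56) / (108.0 − 5.8579·12.7)
α = (620.9 − 5.56) / (108.0 − 74.4) = 615.4/33.6 = 18.31

18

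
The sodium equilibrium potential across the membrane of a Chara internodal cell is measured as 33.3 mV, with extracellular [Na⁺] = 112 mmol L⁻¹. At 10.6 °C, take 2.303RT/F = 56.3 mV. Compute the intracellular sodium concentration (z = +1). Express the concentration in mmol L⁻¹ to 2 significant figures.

Nernst: E = (56.3/1) · log₁₀([out]/[in]), so log₁₀([out]/[in]) = 33.3 × 1 / 56.3 = 0.5915.
[out]/[in] = 10^(0.5915) = 3.904.
[in] = 112 / 3.904 = 28.69 mmol L⁻¹.

29 mmol L⁻¹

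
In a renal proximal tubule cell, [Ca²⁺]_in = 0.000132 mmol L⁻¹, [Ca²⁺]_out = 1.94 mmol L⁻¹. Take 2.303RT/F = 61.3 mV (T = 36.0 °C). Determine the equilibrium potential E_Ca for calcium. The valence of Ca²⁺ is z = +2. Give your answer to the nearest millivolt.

E = (61.3/z) · log₁₀([Ca²⁺]_out/[Ca²⁺]_in) with z = +2.
= (61.3/2) · log₁₀(1.94/0.000132) = 30.65 · log₁₀(1.47e+04)
= 30.65 · (4.1672) = 127.73 mV

128 mV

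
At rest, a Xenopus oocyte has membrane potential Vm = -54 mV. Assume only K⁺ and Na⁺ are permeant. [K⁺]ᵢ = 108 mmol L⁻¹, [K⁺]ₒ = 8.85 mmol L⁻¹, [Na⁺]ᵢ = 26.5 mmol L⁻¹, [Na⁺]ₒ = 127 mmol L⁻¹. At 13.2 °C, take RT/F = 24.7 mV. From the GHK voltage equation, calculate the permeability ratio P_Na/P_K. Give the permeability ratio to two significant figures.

Let α = P_Na/P_K. GHK: Vm = 24.7·ln[(Kₒ + α·Naₒ)/(Kᵢ + α·Naᵢ)].
e^(Vm/24.7) = e^(-54.0/24.7) = 0.11234
So 0.11234·(Kᵢ + α·Naᵢ) = Kₒ + α·Naₒ → α = (0.11234·108.0 − 8.85) / (127.0 − 0.11234·26.5)
α = (12.13 − 8.85) / (127.0 − 2.977) = 3.283/124 = 0.02647

0.026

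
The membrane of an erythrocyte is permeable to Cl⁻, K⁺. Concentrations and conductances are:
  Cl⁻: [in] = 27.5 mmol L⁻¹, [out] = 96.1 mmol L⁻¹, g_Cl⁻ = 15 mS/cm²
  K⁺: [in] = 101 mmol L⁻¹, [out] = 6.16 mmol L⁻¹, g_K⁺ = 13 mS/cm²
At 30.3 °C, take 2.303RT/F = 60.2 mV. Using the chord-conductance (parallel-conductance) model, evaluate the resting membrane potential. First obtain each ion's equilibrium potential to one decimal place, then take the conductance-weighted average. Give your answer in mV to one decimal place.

-51.5 mV

E_Cl⁻ = (60.2/-1)·log₁₀(96.1/27.5) = -32.7 mV
E_K⁺ = (60.2/1)·log₁₀(6.16/101) = -73.1 mV
Vm = (Σ gᵢEᵢ)/(Σ gᵢ) = (15·-32.7 + 13·-73.1) / (15 + 13)
= -1440.80 / 28 = -51.46 mV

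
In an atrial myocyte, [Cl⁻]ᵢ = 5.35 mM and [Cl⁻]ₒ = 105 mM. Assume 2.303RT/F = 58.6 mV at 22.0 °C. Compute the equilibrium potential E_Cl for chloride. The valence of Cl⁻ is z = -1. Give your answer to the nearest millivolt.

E = (58.6/z) · log₁₀([Cl⁻]_out/[Cl⁻]_in) with z = -1.
For an anion, dividing by z = -1 reverses the sign.
= (58.6/-1) · log₁₀(105/5.35) = -58.60 · log₁₀(19.63)
= -58.60 · (1.2928) = -75.76 mV

-76 mV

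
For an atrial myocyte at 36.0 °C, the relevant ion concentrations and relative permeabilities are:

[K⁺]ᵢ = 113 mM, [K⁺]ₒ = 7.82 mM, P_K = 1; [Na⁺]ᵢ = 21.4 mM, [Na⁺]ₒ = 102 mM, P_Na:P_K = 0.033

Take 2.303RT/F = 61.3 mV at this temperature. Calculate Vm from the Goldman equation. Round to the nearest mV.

Vm = 61.3 · log₁₀[(Σ P·[cation]ₒ + Σ P·[anion]ᵢ) / (Σ P·[cation]ᵢ + Σ P·[anion]ₒ)]
Numerator = 1×7.82 + 0.033×102 = 11.19
Denominator = 1×113 + 0.033×21.4 = 113.7
Vm = 61.3 · log₁₀(0.098376) = 61.3 × (-1.0071) = -61.74 mV

-62 mV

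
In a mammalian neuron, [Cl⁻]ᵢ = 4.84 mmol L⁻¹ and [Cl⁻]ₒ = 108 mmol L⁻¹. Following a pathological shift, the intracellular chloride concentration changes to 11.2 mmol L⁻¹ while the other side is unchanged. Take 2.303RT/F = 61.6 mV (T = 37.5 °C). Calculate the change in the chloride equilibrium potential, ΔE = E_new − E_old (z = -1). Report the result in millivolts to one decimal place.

22.4 mV

E_old = (61.6/-1)·log₁₀(108/4.84) = -83.07 mV
E_new = (61.6/-1)·log₁₀(108/11.2) = -60.63 mV
ΔE = -60.63 − (-83.07) = 22.45 mV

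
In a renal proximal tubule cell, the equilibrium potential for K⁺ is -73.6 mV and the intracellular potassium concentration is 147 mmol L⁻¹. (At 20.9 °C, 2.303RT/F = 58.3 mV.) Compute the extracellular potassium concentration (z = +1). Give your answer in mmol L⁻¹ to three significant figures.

8.03 mmol L⁻¹

Nernst: E = (58.3/1) · log₁₀([out]/[in]), so log₁₀([out]/[in]) = -73.6 × 1 / 58.3 = -1.2624.
[out]/[in] = 10^(-1.2624) = 0.05465.
[out] = 0.05465 × 147 = 8.033 mmol L⁻¹.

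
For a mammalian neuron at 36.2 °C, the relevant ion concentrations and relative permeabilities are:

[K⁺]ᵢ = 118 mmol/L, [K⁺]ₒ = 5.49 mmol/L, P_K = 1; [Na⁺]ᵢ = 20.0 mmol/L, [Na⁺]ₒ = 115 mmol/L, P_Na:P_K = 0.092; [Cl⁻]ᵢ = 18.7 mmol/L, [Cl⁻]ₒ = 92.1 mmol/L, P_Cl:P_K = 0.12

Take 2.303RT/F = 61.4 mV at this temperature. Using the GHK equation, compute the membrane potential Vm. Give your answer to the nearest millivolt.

-52 mV

Vm = 61.4 · log₁₀[(Σ P·[cation]ₒ + Σ P·[anion]ᵢ) / (Σ P·[cation]ᵢ + Σ P·[anion]ₒ)]
Numerator = 1×5.49 + 0.092×115 + 0.12×18.7 = 18.31
Denominator = 1×118 + 0.092×20.0 + 0.12×92.1 = 130.9
Vm = 61.4 · log₁₀(0.13992) = 61.4 × (-0.8541) = -52.44 mV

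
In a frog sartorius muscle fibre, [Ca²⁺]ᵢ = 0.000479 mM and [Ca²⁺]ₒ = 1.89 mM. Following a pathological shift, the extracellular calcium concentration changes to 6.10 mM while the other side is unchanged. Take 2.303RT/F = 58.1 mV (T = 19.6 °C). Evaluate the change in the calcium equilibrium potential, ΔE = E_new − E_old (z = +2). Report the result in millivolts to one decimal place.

E_old = (58.1/2)·log₁₀(1.89/0.000479) = 104.47 mV
E_new = (58.1/2)·log₁₀(6.10/0.000479) = 119.25 mV
ΔE = 119.25 − (104.47) = 14.78 mV

14.8 mV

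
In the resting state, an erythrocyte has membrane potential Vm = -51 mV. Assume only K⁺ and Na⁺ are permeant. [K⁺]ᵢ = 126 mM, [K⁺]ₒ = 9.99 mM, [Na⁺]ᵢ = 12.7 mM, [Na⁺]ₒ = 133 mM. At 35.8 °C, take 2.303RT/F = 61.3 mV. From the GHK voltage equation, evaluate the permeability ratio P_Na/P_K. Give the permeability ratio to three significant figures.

0.0653

Let α = P_Na/P_K. GHK: Vm = 61.3·log₁₀[(Kₒ + α·Naₒ)/(Kᵢ + α·Naᵢ)].
10^(Vm/61.3) = 10^(-51.0/61.3) = 0.14724
So 0.14724·(Kᵢ + α·Naᵢ) = Kₒ + α·Naₒ → α = (0.14724·126.0 − 9.99) / (133.0 − 0.14724·12.7)
α = (18.55 − 9.99) / (133.0 − 1.87) = 8.562/131.1 = 0.0653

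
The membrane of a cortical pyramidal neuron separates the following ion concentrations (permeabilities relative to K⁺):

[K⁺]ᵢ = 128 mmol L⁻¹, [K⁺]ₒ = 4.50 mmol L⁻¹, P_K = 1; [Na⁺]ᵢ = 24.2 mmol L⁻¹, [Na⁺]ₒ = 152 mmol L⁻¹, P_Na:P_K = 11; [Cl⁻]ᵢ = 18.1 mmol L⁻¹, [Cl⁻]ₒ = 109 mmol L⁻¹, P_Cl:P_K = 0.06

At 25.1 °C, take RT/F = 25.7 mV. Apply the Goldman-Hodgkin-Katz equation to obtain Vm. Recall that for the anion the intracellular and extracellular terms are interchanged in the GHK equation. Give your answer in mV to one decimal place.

36.8 mV

Vm = 25.7 · ln[(Σ P·[cation]ₒ + Σ P·[anion]ᵢ) / (Σ P·[cation]ᵢ + Σ P·[anion]ₒ)]
Numerator = 1×4.50 + 11×152 + 0.06×18.1 = 1678
Denominator = 1×128 + 11×24.2 + 0.06×109 = 400.7
Vm = 25.7 · ln(4.1862) = 25.7 × (1.4318) = 36.80 mV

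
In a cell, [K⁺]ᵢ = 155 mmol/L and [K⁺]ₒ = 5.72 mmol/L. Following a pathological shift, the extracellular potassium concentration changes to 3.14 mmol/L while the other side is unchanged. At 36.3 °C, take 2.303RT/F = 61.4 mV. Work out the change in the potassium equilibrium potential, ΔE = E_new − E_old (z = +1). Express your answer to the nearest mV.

E_old = (61.4/1)·log₁₀(5.72/155) = -87.98 mV
E_new = (61.4/1)·log₁₀(3.14/155) = -103.97 mV
ΔE = -103.97 − (-87.98) = -15.99 mV

-16 mV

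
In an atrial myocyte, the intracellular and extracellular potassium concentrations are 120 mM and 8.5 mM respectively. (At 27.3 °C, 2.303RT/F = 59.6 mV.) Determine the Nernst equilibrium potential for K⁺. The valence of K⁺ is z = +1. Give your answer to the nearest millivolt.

-69 mV

E = (59.6/z) · log₁₀([K⁺]_out/[K⁺]_in) with z = +1.
= (59.6/1) · log₁₀(8.5/120) = 59.60 · log₁₀(0.07083)
= 59.60 · (-1.1498) = -68.53 mV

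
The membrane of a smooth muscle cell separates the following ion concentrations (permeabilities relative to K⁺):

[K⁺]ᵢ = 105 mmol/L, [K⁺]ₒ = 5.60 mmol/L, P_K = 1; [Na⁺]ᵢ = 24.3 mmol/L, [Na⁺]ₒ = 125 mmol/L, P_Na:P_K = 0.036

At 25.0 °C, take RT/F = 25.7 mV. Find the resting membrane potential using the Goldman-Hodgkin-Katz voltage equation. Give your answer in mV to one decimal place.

-60.4 mV

Vm = 25.7 · ln[(Σ P·[cation]ₒ + Σ P·[anion]ᵢ) / (Σ P·[cation]ᵢ + Σ P·[anion]ₒ)]
Numerator = 1×5.60 + 0.036×125 = 10.1
Denominator = 1×105 + 0.036×24.3 = 105.9
Vm = 25.7 · ln(0.095396) = 25.7 × (-2.3497) = -60.39 mV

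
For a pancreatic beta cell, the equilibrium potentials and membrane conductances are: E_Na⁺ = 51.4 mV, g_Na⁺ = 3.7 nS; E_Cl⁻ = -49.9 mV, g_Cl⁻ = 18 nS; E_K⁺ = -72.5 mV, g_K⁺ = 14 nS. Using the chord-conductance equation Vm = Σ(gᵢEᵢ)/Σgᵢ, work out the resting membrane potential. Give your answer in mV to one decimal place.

Σ gᵢEᵢ = 3.7·(51.4) + 18·(-49.9) + 14·(-72.5) = -1723.02
Σ gᵢ = 3.7 + 18 + 14 = 35.7
Vm = -1723.02 / 35.7 = -48.26 mV

-48.3 mV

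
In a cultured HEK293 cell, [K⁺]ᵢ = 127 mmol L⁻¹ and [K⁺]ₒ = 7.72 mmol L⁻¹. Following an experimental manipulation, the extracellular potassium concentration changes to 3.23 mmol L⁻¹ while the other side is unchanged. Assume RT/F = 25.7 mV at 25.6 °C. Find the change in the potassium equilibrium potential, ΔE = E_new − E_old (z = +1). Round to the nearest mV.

E_old = (25.7/1)·ln(7.72/127) = -71.97 mV
E_new = (25.7/1)·ln(3.23/127) = -94.36 mV
ΔE = -94.36 − (-71.97) = -22.39 mV

-22 mV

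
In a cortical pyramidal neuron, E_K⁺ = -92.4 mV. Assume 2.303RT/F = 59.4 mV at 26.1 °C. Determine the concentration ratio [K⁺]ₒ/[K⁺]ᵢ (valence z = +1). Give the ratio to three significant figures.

0.0278

log₁₀([out]/[in]) = E·z/(59.4) = -92.4 × 1 / 59.4 = -1.5556
[out]/[in] = 10^(-1.5556) = 0.02783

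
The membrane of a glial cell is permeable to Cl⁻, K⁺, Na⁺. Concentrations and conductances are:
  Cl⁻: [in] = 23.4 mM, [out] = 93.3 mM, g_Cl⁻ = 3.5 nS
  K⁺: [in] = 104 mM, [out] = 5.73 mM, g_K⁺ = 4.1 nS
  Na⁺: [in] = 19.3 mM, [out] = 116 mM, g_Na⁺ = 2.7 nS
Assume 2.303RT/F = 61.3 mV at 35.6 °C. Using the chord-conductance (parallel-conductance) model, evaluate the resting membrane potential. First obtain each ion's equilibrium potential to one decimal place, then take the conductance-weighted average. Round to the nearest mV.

E_Cl⁻ = (61.3/-1)·log₁₀(93.3/23.4) = -36.8 mV
E_K⁺ = (61.3/1)·log₁₀(5.73/104) = -77.2 mV
E_Na⁺ = (61.3/1)·log₁₀(116/19.3) = 47.7 mV
Vm = (Σ gᵢEᵢ)/(Σ gᵢ) = (3.5·-36.8 + 4.1·-77.2 + 2.7·47.7) / (3.5 + 4.1 + 2.7)
= -316.53 / 10.3 = -30.73 mV

-31 mV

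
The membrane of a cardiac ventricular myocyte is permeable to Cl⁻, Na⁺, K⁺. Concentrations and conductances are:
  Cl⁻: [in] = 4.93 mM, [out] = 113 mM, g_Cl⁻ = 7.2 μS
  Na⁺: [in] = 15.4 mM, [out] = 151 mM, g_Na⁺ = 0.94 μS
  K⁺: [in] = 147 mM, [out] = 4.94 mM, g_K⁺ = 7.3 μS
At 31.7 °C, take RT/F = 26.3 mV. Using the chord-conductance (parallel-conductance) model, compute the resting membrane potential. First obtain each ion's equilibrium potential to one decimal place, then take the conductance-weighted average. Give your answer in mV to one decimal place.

E_Cl⁻ = (26.3/-1)·ln(113/4.93) = -82.4 mV
E_Na⁺ = (26.3/1)·ln(151/15.4) = 60.0 mV
E_K⁺ = (26.3/1)·ln(4.94/147) = -89.2 mV
Vm = (Σ gᵢEᵢ)/(Σ gᵢ) = (7.2·-82.4 + 0.94·60.0 + 7.3·-89.2) / (7.2 + 0.94 + 7.3)
= -1188.04 / 15.44 = -76.95 mV

-76.9 mV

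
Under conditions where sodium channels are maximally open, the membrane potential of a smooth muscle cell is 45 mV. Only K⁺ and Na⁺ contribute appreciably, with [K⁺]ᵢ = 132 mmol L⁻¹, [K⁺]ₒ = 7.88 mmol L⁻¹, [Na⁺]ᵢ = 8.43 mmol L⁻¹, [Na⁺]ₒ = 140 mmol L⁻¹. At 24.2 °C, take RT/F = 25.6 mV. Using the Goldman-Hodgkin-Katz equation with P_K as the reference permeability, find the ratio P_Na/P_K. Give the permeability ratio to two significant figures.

8.3

Let α = P_Na/P_K. GHK: Vm = 25.6·ln[(Kₒ + α·Naₒ)/(Kᵢ + α·Naᵢ)].
e^(Vm/25.6) = e^(45.0/25.6) = 5.7997
So 5.7997·(Kᵢ + α·Naᵢ) = Kₒ + α·Naₒ → α = (5.7997·132.0 − 7.88) / (140.0 − 5.7997·8.43)
α = (765.6 − 7.88) / (140.0 − 48.89) = 757.7/91.11 = 8.316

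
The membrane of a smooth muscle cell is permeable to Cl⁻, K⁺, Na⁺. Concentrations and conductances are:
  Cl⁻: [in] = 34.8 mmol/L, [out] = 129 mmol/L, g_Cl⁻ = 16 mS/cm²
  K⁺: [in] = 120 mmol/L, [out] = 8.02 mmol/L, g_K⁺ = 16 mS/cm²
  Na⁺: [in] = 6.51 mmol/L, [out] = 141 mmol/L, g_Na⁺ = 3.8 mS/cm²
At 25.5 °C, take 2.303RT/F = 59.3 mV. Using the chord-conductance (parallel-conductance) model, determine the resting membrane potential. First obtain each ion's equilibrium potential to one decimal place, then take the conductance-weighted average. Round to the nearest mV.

E_Cl⁻ = (59.3/-1)·log₁₀(129/34.8) = -33.7 mV
E_K⁺ = (59.3/1)·log₁₀(8.02/120) = -69.7 mV
E_Na⁺ = (59.3/1)·log₁₀(141/6.51) = 79.2 mV
Vm = (Σ gᵢEᵢ)/(Σ gᵢ) = (16·-33.7 + 16·-69.7 + 3.8·79.2) / (16 + 16 + 3.8)
= -1353.44 / 35.8 = -37.81 mV

-38 mV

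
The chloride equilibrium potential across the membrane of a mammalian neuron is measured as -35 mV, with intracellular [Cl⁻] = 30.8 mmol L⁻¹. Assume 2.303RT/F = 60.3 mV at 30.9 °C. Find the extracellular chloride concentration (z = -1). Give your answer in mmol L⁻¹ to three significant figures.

Nernst: E = (60.3/-1) · log₁₀([out]/[in]), so log₁₀([out]/[in]) = -35.0 × -1 / 60.3 = 0.5804.
[out]/[in] = 10^(0.5804) = 3.806.
[out] = 3.806 × 30.8 = 117.2 mmol L⁻¹.

117 mmol L⁻¹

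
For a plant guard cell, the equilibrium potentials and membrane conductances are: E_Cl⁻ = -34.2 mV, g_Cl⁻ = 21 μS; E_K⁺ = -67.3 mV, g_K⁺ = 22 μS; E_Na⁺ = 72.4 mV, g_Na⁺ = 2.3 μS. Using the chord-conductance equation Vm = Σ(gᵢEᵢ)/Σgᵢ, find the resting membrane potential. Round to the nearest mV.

Σ gᵢEᵢ = 21·(-34.2) + 22·(-67.3) + 2.3·(72.4) = -2032.28
Σ gᵢ = 21 + 22 + 2.3 = 45.3
Vm = -2032.28 / 45.3 = -44.86 mV

-45 mV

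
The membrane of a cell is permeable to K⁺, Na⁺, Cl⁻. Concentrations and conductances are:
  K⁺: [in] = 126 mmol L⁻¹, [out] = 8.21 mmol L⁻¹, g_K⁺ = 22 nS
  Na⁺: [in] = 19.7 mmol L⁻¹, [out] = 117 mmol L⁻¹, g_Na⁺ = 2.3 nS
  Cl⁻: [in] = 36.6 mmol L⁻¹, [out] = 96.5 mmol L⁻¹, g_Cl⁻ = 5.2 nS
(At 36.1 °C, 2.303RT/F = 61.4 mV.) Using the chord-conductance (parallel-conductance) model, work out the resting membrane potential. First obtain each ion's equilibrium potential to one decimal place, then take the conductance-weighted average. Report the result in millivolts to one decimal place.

-55.2 mV

E_K⁺ = (61.4/1)·log₁₀(8.21/126) = -72.8 mV
E_Na⁺ = (61.4/1)·log₁₀(117/19.7) = 47.5 mV
E_Cl⁻ = (61.4/-1)·log₁₀(96.5/36.6) = -25.9 mV
Vm = (Σ gᵢEᵢ)/(Σ gᵢ) = (22·-72.8 + 2.3·47.5 + 5.2·-25.9) / (22 + 2.3 + 5.2)
= -1627.03 / 29.5 = -55.15 mV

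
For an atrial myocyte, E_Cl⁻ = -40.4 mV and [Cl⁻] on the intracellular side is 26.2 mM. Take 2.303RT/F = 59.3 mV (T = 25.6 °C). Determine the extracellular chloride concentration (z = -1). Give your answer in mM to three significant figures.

Nernst: E = (59.3/-1) · log₁₀([out]/[in]), so log₁₀([out]/[in]) = -40.4 × -1 / 59.3 = 0.6813.
[out]/[in] = 10^(0.6813) = 4.8.
[out] = 4.8 × 26.2 = 125.8 mM.

126 mM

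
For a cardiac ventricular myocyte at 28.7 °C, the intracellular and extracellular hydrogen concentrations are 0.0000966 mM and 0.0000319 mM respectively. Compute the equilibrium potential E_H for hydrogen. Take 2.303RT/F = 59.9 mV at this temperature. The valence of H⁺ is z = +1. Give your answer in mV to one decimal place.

-28.8 mV

E = (59.9/z) · log₁₀([H⁺]_out/[H⁺]_in) with z = +1.
= (59.9/1) · log₁₀(0.0000319/0.0000966) = 59.90 · log₁₀(0.3302)
= 59.90 · (-0.4812) = -28.82 mV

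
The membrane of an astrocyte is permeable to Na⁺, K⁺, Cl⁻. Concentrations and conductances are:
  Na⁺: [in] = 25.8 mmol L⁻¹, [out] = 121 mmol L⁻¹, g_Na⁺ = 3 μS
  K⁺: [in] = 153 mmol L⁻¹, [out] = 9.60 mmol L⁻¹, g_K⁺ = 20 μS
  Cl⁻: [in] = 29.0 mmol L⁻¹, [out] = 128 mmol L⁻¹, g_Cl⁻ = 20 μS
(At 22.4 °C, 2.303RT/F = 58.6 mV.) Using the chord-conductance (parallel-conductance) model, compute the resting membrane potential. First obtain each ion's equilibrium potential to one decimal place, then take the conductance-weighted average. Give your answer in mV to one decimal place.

E_Na⁺ = (58.6/1)·log₁₀(121/25.8) = 39.3 mV
E_K⁺ = (58.6/1)·log₁₀(9.60/153) = -70.5 mV
E_Cl⁻ = (58.6/-1)·log₁₀(128/29.0) = -37.8 mV
Vm = (Σ gᵢEᵢ)/(Σ gᵢ) = (3·39.3 + 20·-70.5 + 20·-37.8) / (3 + 20 + 20)
= -2048.10 / 43 = -47.63 mV

-47.6 mV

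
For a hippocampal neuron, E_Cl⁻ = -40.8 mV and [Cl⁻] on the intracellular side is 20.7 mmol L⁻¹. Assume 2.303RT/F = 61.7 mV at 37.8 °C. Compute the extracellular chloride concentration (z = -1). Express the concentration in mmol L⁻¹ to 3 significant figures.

Nernst: E = (61.7/-1) · log₁₀([out]/[in]), so log₁₀([out]/[in]) = -40.8 × -1 / 61.7 = 0.6613.
[out]/[in] = 10^(0.6613) = 4.584.
[out] = 4.584 × 20.7 = 94.89 mmol L⁻¹.

94.9 mmol L⁻¹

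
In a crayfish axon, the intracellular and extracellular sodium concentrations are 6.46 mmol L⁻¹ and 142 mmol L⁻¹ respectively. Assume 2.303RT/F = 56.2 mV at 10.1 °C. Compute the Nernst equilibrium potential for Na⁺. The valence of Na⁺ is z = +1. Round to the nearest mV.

E = (56.2/z) · log₁₀([Na⁺]_out/[Na⁺]_in) with z = +1.
= (56.2/1) · log₁₀(142/6.46) = 56.20 · log₁₀(21.98)
= 56.20 · (1.3421) = 75.42 mV

75 mV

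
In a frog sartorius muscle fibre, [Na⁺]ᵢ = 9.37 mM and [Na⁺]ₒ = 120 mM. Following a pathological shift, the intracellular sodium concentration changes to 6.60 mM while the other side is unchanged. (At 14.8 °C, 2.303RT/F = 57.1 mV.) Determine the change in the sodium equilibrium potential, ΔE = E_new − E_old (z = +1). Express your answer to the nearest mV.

E_old = (57.1/1)·log₁₀(120/9.37) = 63.23 mV
E_new = (57.1/1)·log₁₀(120/6.60) = 71.93 mV
ΔE = 71.93 − (63.23) = 8.69 mV

9 mV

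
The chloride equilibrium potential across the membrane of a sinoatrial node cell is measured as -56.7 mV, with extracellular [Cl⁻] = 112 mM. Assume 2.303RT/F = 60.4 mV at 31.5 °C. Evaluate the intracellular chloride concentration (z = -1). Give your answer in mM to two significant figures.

Nernst: E = (60.4/-1) · log₁₀([out]/[in]), so log₁₀([out]/[in]) = -56.7 × -1 / 60.4 = 0.9387.
[out]/[in] = 10^(0.9387) = 8.684.
[in] = 112 / 8.684 = 12.9 mM.

13 mM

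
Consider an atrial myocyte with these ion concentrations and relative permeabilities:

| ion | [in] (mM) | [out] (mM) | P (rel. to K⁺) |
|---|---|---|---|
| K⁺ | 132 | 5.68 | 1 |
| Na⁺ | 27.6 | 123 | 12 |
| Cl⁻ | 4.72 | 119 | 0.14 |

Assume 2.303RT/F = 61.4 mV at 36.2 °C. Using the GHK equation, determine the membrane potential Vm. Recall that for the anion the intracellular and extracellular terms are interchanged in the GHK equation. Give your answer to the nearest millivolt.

Vm = 61.4 · log₁₀[(Σ P·[cation]ₒ + Σ P·[anion]ᵢ) / (Σ P·[cation]ᵢ + Σ P·[anion]ₒ)]
Numerator = 1×5.68 + 12×123 + 0.14×4.72 = 1482
Denominator = 1×132 + 12×27.6 + 0.14×119 = 479.9
Vm = 61.4 · log₁₀(3.0891) = 61.4 × (0.4898) = 30.08 mV

30 mV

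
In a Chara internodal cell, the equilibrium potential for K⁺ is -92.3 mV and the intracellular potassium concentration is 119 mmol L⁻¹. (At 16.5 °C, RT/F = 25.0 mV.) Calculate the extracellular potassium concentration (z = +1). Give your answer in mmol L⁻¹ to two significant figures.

Nernst: E = (25.0/1) · ln([out]/[in]), so ln([out]/[in]) = -92.3 × 1 / 25.0 = -3.6920.
[out]/[in] = e^(-3.6920) = 0.02492.
[out] = 0.02492 × 119 = 2.966 mmol L⁻¹.

3.0 mmol L⁻¹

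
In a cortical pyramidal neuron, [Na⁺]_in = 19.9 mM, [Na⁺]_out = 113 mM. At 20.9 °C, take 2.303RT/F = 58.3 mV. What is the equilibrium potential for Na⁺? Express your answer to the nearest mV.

E = (58.3/z) · log₁₀([Na⁺]_out/[Na⁺]_in) with z = +1.
= (58.3/1) · log₁₀(113/19.9) = 58.30 · log₁₀(5.678)
= 58.30 · (0.7542) = 43.97 mV

44 mV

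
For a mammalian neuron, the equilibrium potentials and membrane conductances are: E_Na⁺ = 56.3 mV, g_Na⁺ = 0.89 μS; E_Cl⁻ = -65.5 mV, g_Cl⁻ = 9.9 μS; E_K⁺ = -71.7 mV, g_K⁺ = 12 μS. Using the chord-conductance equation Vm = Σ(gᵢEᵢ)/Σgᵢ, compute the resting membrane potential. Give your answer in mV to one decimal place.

-64.0 mV

Σ gᵢEᵢ = 0.89·(56.3) + 9.9·(-65.5) + 12·(-71.7) = -1458.74
Σ gᵢ = 0.89 + 9.9 + 12 = 22.79
Vm = -1458.74 / 22.79 = -64.01 mV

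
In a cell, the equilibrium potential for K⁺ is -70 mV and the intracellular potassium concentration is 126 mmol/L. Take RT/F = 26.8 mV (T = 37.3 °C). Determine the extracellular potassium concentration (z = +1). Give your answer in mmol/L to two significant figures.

9.2 mmol/L

Nernst: E = (26.8/1) · ln([out]/[in]), so ln([out]/[in]) = -70.0 × 1 / 26.8 = -2.6119.
[out]/[in] = e^(-2.6119) = 0.07339.
[out] = 0.07339 × 126 = 9.247 mmol/L.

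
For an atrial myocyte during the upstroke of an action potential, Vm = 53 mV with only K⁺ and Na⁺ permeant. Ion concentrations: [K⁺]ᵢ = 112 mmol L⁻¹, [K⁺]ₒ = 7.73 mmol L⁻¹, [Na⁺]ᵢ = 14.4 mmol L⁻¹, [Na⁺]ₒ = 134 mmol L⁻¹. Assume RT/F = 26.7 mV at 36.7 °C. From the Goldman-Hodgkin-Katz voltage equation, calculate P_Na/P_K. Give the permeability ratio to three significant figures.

27.7

Let α = P_Na/P_K. GHK: Vm = 26.7·ln[(Kₒ + α·Naₒ)/(Kᵢ + α·Naᵢ)].
e^(Vm/26.7) = e^(53.0/26.7) = 7.2792
So 7.2792·(Kᵢ + α·Naᵢ) = Kₒ + α·Naₒ → α = (7.2792·112.0 − 7.73) / (134.0 − 7.2792·14.4)
α = (815.3 − 7.73) / (134.0 − 104.8) = 807.5/29.18 = 27.67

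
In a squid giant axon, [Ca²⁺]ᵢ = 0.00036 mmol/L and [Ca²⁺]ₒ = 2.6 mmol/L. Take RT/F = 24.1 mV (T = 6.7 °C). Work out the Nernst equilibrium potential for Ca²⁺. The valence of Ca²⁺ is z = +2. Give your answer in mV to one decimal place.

107.1 mV

E = (24.1/z) · ln([Ca²⁺]_out/[Ca²⁺]_in) with z = +2.
= (24.1/2) · ln(2.6/0.00036) = 12.05 · ln(7222)
= 12.05 · (8.8849) = 107.06 mV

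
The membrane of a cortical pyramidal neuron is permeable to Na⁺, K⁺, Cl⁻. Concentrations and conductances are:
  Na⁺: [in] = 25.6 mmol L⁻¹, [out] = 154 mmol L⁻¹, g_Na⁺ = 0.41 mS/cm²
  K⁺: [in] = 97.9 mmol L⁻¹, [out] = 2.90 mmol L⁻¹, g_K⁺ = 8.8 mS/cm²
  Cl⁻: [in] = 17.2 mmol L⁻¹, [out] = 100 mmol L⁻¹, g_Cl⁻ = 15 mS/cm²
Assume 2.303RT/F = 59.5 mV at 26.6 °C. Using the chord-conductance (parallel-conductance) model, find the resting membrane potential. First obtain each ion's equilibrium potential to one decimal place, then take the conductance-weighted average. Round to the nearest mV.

-60 mV

E_Na⁺ = (59.5/1)·log₁₀(154/25.6) = 46.4 mV
E_K⁺ = (59.5/1)·log₁₀(2.90/97.9) = -90.9 mV
E_Cl⁻ = (59.5/-1)·log₁₀(100/17.2) = -45.5 mV
Vm = (Σ gᵢEᵢ)/(Σ gᵢ) = (0.41·46.4 + 8.8·-90.9 + 15·-45.5) / (0.41 + 8.8 + 15)
= -1463.40 / 24.21 = -60.45 mV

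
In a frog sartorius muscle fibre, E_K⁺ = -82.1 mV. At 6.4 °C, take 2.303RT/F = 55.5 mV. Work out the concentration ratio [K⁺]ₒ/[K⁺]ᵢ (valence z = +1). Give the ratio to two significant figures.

log₁₀([out]/[in]) = E·z/(55.5) = -82.1 × 1 / 55.5 = -1.4793
[out]/[in] = 10^(-1.4793) = 0.03317

0.033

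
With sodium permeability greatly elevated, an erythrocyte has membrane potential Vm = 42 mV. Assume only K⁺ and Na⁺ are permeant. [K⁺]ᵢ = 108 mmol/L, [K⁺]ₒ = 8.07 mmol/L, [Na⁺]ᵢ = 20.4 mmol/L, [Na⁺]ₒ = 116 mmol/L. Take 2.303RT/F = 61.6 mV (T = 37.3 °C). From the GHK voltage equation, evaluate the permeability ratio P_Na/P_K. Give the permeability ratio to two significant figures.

Let α = P_Na/P_K. GHK: Vm = 61.6·log₁₀[(Kₒ + α·Naₒ)/(Kᵢ + α·Naᵢ)].
10^(Vm/61.6) = 10^(42.0/61.6) = 4.8064
So 4.8064·(Kᵢ + α·Naᵢ) = Kₒ + α·Naₒ → α = (4.8064·108.0 − 8.07) / (116.0 − 4.8064·20.4)
α = (519.1 − 8.07) / (116.0 − 98.05) = 511/17.95 = 28.47

28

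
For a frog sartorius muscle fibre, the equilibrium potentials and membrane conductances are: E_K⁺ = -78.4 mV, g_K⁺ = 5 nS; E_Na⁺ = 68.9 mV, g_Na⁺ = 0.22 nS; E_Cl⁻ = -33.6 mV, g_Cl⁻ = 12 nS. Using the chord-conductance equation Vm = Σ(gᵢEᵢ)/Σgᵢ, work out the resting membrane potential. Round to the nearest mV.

Σ gᵢEᵢ = 5·(-78.4) + 0.22·(68.9) + 12·(-33.6) = -780.04
Σ gᵢ = 5 + 0.22 + 12 = 17.22
Vm = -780.04 / 17.22 = -45.30 mV

-45 mV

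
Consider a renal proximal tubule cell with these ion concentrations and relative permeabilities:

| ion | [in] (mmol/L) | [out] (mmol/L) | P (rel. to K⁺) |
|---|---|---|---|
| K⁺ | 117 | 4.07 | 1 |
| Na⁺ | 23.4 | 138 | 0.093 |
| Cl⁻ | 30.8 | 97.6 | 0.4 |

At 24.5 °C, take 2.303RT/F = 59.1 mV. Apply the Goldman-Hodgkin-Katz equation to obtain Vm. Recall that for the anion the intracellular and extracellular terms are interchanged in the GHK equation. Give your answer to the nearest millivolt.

-43 mV

Vm = 59.1 · log₁₀[(Σ P·[cation]ₒ + Σ P·[anion]ᵢ) / (Σ P·[cation]ᵢ + Σ P·[anion]ₒ)]
Numerator = 1×4.07 + 0.093×138 + 0.4×30.8 = 29.22
Denominator = 1×117 + 0.093×23.4 + 0.4×97.6 = 158.2
Vm = 59.1 · log₁₀(0.18471) = 59.1 × (-0.7335) = -43.35 mV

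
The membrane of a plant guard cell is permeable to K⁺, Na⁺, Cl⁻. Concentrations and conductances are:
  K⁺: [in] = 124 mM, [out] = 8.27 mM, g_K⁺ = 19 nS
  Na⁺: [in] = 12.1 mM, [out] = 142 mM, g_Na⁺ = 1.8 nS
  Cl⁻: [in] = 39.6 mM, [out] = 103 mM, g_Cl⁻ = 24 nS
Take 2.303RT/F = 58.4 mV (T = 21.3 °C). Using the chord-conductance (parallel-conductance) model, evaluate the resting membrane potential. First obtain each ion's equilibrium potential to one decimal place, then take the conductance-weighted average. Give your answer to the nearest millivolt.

-40 mV

E_K⁺ = (58.4/1)·log₁₀(8.27/124) = -68.7 mV
E_Na⁺ = (58.4/1)·log₁₀(142/12.1) = 62.5 mV
E_Cl⁻ = (58.4/-1)·log₁₀(103/39.6) = -24.2 mV
Vm = (Σ gᵢEᵢ)/(Σ gᵢ) = (19·-68.7 + 1.8·62.5 + 24·-24.2) / (19 + 1.8 + 24)
= -1773.60 / 44.8 = -39.59 mV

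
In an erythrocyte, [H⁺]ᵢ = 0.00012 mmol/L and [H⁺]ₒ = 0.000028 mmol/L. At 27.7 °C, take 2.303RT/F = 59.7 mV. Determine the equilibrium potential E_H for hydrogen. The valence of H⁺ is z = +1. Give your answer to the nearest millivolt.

-38 mV

E = (59.7/z) · log₁₀([H⁺]_out/[H⁺]_in) with z = +1.
= (59.7/1) · log₁₀(0.000028/0.00012) = 59.70 · log₁₀(0.2333)
= 59.70 · (-0.6320) = -37.73 mV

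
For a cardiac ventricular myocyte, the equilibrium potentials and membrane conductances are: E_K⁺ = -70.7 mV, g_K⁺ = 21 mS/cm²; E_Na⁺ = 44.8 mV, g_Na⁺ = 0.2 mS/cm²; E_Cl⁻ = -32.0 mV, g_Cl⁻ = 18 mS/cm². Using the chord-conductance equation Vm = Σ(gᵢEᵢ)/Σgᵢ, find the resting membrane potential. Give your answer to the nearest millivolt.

Σ gᵢEᵢ = 21·(-70.7) + 0.2·(44.8) + 18·(-32.0) = -2051.74
Σ gᵢ = 21 + 0.2 + 18 = 39.2
Vm = -2051.74 / 39.2 = -52.34 mV

-52 mV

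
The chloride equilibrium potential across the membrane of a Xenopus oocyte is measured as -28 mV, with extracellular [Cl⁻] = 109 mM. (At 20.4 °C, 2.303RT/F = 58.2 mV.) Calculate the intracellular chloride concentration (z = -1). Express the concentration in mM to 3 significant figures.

Nernst: E = (58.2/-1) · log₁₀([out]/[in]), so log₁₀([out]/[in]) = -28.0 × -1 / 58.2 = 0.4811.
[out]/[in] = 10^(0.4811) = 3.028.
[in] = 109 / 3.028 = 36 mM.

36.0 mM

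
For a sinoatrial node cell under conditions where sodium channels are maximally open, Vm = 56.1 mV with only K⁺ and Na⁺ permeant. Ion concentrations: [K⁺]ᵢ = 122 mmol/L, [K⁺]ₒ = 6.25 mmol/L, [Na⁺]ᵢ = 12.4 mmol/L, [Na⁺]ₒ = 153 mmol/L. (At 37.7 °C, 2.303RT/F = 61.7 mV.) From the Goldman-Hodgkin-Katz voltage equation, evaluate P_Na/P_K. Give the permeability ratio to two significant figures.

Let α = P_Na/P_K. GHK: Vm = 61.7·log₁₀[(Kₒ + α·Naₒ)/(Kᵢ + α·Naᵢ)].
10^(Vm/61.7) = 10^(56.1/61.7) = 8.1141
So 8.1141·(Kᵢ + α·Naᵢ) = Kₒ + α·Naₒ → α = (8.1141·122.0 − 6.25) / (153.0 − 8.1141·12.4)
α = (989.9 − 6.25) / (153.0 − 100.6) = 983.7/52.39 = 18.78

19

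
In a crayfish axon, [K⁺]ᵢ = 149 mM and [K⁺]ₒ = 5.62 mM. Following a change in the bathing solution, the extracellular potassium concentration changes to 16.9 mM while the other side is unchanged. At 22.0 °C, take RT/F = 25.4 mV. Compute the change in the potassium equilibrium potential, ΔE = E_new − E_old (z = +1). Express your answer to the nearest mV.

E_old = (25.4/1)·ln(5.62/149) = -83.25 mV
E_new = (25.4/1)·ln(16.9/149) = -55.29 mV
ΔE = -55.29 − (-83.25) = 27.96 mV

28 mV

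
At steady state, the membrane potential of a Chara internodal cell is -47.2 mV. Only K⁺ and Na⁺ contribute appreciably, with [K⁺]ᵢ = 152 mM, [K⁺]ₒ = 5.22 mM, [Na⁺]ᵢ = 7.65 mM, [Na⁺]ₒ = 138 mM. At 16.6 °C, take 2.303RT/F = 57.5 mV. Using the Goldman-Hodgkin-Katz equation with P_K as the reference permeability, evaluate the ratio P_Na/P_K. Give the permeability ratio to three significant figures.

0.130

Let α = P_Na/P_K. GHK: Vm = 57.5·log₁₀[(Kₒ + α·Naₒ)/(Kᵢ + α·Naᵢ)].
10^(Vm/57.5) = 10^(-47.2/57.5) = 0.15105
So 0.15105·(Kᵢ + α·Naᵢ) = Kₒ + α·Naₒ → α = (0.15105·152.0 − 5.22) / (138.0 − 0.15105·7.65)
α = (22.96 − 5.22) / (138.0 − 1.156) = 17.74/136.8 = 0.1296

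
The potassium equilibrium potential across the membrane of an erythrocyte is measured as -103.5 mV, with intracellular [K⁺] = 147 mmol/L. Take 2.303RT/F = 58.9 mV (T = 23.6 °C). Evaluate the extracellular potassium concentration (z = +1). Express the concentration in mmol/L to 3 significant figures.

Nernst: E = (58.9/1) · log₁₀([out]/[in]), so log₁₀([out]/[in]) = -103.5 × 1 / 58.9 = -1.7572.
[out]/[in] = 10^(-1.7572) = 0.01749.
[out] = 0.01749 × 147 = 2.571 mmol/L.

2.57 mmol/L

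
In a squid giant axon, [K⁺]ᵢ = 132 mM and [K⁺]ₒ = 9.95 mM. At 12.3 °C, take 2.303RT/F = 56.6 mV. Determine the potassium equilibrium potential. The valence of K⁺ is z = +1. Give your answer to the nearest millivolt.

-64 mV

E = (56.6/z) · log₁₀([K⁺]_out/[K⁺]_in) with z = +1.
= (56.6/1) · log₁₀(9.95/132) = 56.60 · log₁₀(0.07538)
= 56.60 · (-1.1228) = -63.55 mV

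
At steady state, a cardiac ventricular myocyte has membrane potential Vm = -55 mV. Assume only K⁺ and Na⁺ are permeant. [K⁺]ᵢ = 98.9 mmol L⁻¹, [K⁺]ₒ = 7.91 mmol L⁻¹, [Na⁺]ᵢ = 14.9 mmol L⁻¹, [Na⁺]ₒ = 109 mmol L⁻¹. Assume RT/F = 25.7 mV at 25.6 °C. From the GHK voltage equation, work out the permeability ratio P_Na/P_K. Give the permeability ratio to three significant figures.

Let α = P_Na/P_K. GHK: Vm = 25.7·ln[(Kₒ + α·Naₒ)/(Kᵢ + α·Naᵢ)].
e^(Vm/25.7) = e^(-55.0/25.7) = 0.11765
So 0.11765·(Kᵢ + α·Naᵢ) = Kₒ + α·Naₒ → α = (0.11765·98.9 − 7.91) / (109.0 − 0.11765·14.9)
α = (11.64 − 7.91) / (109.0 − 1.753) = 3.725/107.2 = 0.03473

0.0347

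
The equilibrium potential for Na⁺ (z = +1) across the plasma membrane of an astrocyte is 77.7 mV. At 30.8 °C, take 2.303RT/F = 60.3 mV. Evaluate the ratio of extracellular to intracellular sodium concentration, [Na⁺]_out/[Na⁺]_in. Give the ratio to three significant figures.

log₁₀([out]/[in]) = E·z/(60.3) = 77.7 × 1 / 60.3 = 1.2886
[out]/[in] = 10^(1.2886) = 19.43

19.4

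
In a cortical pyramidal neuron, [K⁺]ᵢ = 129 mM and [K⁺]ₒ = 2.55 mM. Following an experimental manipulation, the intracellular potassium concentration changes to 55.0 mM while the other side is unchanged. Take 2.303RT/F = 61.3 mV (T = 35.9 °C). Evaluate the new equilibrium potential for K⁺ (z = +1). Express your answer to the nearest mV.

After the shift: [K⁺]_out = 2.55, [K⁺]_in = 55.0 mM.
E_new = (61.3/1)·log₁₀(2.55/55.0) = 61.30 · (-1.3338) = -81.76 mV

-82 mV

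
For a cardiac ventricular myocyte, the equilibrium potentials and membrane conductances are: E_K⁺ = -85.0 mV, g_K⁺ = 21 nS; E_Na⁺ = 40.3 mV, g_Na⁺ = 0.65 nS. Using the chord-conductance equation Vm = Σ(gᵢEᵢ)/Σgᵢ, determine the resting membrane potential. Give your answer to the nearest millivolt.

Σ gᵢEᵢ = 21·(-85.0) + 0.65·(40.3) = -1758.81
Σ gᵢ = 21 + 0.65 = 21.65
Vm = -1758.81 / 21.65 = -81.24 mV

-81 mV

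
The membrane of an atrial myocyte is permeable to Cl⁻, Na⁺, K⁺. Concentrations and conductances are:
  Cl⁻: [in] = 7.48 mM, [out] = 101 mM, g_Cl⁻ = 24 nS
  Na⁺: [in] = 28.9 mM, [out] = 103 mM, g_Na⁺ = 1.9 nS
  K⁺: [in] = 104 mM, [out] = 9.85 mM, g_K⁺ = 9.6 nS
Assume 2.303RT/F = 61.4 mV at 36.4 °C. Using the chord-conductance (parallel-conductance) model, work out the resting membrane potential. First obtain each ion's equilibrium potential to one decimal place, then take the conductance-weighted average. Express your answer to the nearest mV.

E_Cl⁻ = (61.4/-1)·log₁₀(101/7.48) = -69.4 mV
E_Na⁺ = (61.4/1)·log₁₀(103/28.9) = 33.9 mV
E_K⁺ = (61.4/1)·log₁₀(9.85/104) = -62.8 mV
Vm = (Σ gᵢEᵢ)/(Σ gᵢ) = (24·-69.4 + 1.9·33.9 + 9.6·-62.8) / (24 + 1.9 + 9.6)
= -2204.07 / 35.5 = -62.09 mV

-62 mV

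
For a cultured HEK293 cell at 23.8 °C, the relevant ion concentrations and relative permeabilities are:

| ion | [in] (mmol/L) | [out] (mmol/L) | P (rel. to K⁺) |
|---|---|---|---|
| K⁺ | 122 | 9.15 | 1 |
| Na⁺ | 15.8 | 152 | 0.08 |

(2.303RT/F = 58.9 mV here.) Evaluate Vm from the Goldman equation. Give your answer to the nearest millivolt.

-45 mV

Vm = 58.9 · log₁₀[(Σ P·[cation]ₒ + Σ P·[anion]ᵢ) / (Σ P·[cation]ᵢ + Σ P·[anion]ₒ)]
Numerator = 1×9.15 + 0.08×152 = 21.31
Denominator = 1×122 + 0.08×15.8 = 123.3
Vm = 58.9 · log₁₀(0.17288) = 58.9 × (-0.7623) = -44.90 mV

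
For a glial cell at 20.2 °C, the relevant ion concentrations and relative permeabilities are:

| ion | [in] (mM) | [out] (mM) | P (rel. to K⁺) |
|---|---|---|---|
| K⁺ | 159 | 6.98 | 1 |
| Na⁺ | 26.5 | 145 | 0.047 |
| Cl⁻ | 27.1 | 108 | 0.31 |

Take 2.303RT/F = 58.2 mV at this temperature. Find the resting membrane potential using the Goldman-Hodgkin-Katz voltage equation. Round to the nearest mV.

Vm = 58.2 · log₁₀[(Σ P·[cation]ₒ + Σ P·[anion]ᵢ) / (Σ P·[cation]ᵢ + Σ P·[anion]ₒ)]
Numerator = 1×6.98 + 0.047×145 + 0.31×27.1 = 22.2
Denominator = 1×159 + 0.047×26.5 + 0.31×108 = 193.7
Vm = 58.2 · log₁₀(0.11457) = 58.2 × (-0.9409) = -54.76 mV

-55 mV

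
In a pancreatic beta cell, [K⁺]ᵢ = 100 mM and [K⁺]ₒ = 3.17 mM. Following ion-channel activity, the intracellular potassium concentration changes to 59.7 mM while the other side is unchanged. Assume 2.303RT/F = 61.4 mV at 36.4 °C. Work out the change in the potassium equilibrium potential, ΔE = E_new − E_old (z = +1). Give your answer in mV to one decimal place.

E_old = (61.4/1)·log₁₀(3.17/100) = -92.03 mV
E_new = (61.4/1)·log₁₀(3.17/59.7) = -78.28 mV
ΔE = -78.28 − (-92.03) = 13.76 mV

13.8 mV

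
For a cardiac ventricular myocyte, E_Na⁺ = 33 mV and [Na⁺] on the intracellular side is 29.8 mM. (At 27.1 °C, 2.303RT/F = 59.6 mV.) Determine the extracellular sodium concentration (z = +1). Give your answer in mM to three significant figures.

Nernst: E = (59.6/1) · log₁₀([out]/[in]), so log₁₀([out]/[in]) = 33.0 × 1 / 59.6 = 0.5537.
[out]/[in] = 10^(0.5537) = 3.578.
[out] = 3.578 × 29.8 = 106.6 mM.

107 mM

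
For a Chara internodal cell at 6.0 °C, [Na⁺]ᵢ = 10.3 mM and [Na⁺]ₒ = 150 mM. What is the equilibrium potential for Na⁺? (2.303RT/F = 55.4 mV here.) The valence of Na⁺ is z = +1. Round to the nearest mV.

E = (55.4/z) · log₁₀([Na⁺]_out/[Na⁺]_in) with z = +1.
= (55.4/1) · log₁₀(150/10.3) = 55.40 · log₁₀(14.56)
= 55.40 · (1.1633) = 64.44 mV

64 mV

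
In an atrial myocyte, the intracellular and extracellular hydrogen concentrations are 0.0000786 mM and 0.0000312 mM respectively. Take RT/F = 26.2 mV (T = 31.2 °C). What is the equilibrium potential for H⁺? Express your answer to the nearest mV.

E = (26.2/z) · ln([H⁺]_out/[H⁺]_in) with z = +1.
= (26.2/1) · ln(0.0000312/0.0000786) = 26.20 · ln(0.3969)
= 26.20 · (-0.9240) = -24.21 mV

-24 mV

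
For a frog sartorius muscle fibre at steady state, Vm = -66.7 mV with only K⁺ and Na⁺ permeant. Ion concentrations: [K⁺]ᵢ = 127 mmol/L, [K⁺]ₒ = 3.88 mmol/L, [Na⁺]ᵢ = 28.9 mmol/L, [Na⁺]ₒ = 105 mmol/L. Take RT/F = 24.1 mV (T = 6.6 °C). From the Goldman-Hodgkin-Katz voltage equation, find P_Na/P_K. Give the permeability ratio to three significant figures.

Let α = P_Na/P_K. GHK: Vm = 24.1·ln[(Kₒ + α·Naₒ)/(Kᵢ + α·Naᵢ)].
e^(Vm/24.1) = e^(-66.7/24.1) = 0.06281
So 0.06281·(Kᵢ + α·Naᵢ) = Kₒ + α·Naₒ → α = (0.06281·127.0 − 3.88) / (105.0 − 0.06281·28.9)
α = (7.977 − 3.88) / (105.0 − 1.815) = 4.097/103.2 = 0.0397

0.0397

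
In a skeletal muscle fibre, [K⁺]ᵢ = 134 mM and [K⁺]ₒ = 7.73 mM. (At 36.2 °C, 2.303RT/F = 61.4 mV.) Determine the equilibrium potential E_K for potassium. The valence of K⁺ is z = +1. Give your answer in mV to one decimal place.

E = (61.4/z) · log₁₀([K⁺]_out/[K⁺]_in) with z = +1.
= (61.4/1) · log₁₀(7.73/134) = 61.40 · log₁₀(0.05769)
= 61.40 · (-1.2389) = -76.07 mV

-76.1 mV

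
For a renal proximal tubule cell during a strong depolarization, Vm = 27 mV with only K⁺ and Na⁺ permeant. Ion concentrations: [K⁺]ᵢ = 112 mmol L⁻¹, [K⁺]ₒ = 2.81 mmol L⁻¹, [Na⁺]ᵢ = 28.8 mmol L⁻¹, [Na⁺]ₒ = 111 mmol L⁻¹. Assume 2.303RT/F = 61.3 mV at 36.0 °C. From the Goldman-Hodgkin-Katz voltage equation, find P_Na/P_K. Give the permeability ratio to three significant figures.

Let α = P_Na/P_K. GHK: Vm = 61.3·log₁₀[(Kₒ + α·Naₒ)/(Kᵢ + α·Naᵢ)].
10^(Vm/61.3) = 10^(27.0/61.3) = 2.7571
So 2.7571·(Kᵢ + α·Naᵢ) = Kₒ + α·Naₒ → α = (2.7571·112.0 − 2.81) / (111.0 − 2.7571·28.8)
α = (308.8 − 2.81) / (111.0 − 79.41) = 306/31.59 = 9.685

9.68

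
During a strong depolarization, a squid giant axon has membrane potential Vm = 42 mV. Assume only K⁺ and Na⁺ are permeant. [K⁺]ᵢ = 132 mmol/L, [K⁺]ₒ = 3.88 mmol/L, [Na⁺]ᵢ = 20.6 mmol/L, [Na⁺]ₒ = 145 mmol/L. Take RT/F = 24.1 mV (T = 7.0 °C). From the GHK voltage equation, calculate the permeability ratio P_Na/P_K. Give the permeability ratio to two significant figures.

27

Let α = P_Na/P_K. GHK: Vm = 24.1·ln[(Kₒ + α·Naₒ)/(Kᵢ + α·Naᵢ)].
e^(Vm/24.1) = e^(42.0/24.1) = 5.713
So 5.713·(Kᵢ + α·Naᵢ) = Kₒ + α·Naₒ → α = (5.713·132.0 − 3.88) / (145.0 − 5.713·20.6)
α = (754.1 − 3.88) / (145.0 − 117.7) = 750.2/27.31 = 27.47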